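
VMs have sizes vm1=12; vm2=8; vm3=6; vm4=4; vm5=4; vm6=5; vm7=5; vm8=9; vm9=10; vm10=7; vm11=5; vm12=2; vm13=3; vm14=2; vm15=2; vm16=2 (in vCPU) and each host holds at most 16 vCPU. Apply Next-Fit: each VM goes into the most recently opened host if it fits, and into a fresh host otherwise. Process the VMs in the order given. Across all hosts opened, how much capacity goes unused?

Put vm1 (12 vCPU) in host 1; 4 vCPU remain.
Put vm2 (8 vCPU) in host 2; 8 vCPU remain.
Put vm3 (6 vCPU) in host 2; 2 vCPU remain.
Put vm4 (4 vCPU) in host 3; 12 vCPU remain.
Put vm5 (4 vCPU) in host 3; 8 vCPU remain.
Put vm6 (5 vCPU) in host 3; 3 vCPU remain.
Put vm7 (5 vCPU) in host 4; 11 vCPU remain.
Put vm8 (9 vCPU) in host 4; 2 vCPU remain.
Put vm9 (10 vCPU) in host 5; 6 vCPU remain.
Put vm10 (7 vCPU) in host 6; 9 vCPU remain.
Put vm11 (5 vCPU) in host 6; 4 vCPU remain.
Put vm12 (2 vCPU) in host 6; 2 vCPU remain.
Put vm13 (3 vCPU) in host 7; 13 vCPU remain.
Put vm14 (2 vCPU) in host 7; 11 vCPU remain.
Put vm15 (2 vCPU) in host 7; 9 vCPU remain.
Put vm16 (2 vCPU) in host 7; 7 vCPU remain.
7 hosts × 16 vCPU = 112 vCPU; used 86 vCPU; unused 26 vCPU.

26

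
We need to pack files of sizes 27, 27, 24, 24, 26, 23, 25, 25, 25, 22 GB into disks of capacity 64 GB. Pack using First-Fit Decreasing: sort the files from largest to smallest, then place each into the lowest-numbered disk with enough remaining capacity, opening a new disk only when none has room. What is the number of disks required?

Sorted descending: 27, 27, 26, 25, 25, 25, 24, 24, 23, 22.
27 GB → disk 1 (remaining 37 GB)
27 GB → disk 1 (remaining 10 GB)
26 GB → disk 2 (remaining 38 GB)
25 GB → disk 2 (remaining 13 GB)
25 GB → disk 3 (remaining 39 GB)
25 GB → disk 3 (remaining 14 GB)
24 GB → disk 4 (remaining 40 GB)
24 GB → disk 4 (remaining 16 GB)
23 GB → disk 5 (remaining 41 GB)
22 GB → disk 5 (remaining 19 GB)

5 disks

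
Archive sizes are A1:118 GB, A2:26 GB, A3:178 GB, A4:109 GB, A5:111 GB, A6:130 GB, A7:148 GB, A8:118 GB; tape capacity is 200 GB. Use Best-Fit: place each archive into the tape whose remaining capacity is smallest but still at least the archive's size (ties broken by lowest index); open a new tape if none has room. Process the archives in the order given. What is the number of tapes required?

7 tapes

Put A1 (118 GB) in tape 1; 82 GB remain.
Put A2 (26 GB) in tape 1; 56 GB remain.
Put A3 (178 GB) in tape 2; 22 GB remain.
Put A4 (109 GB) in tape 3; 91 GB remain.
Put A5 (111 GB) in tape 4; 89 GB remain.
Put A6 (130 GB) in tape 5; 70 GB remain.
Put A7 (148 GB) in tape 6; 52 GB remain.
Put A8 (118 GB) in tape 7; 82 GB remain.
Final tapes: [118,26] [178] [109] [111] [130] [148] [118].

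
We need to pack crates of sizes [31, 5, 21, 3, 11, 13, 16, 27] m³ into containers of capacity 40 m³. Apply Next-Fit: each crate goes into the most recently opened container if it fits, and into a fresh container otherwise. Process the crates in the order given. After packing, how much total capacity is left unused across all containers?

33

Put 31 m³ in container 1; 9 m³ remain.
Put 5 m³ in container 1; 4 m³ remain.
Put 21 m³ in container 2; 19 m³ remain.
Put 3 m³ in container 2; 16 m³ remain.
Put 11 m³ in container 2; 5 m³ remain.
Put 13 m³ in container 3; 27 m³ remain.
Put 16 m³ in container 3; 11 m³ remain.
Put 27 m³ in container 4; 13 m³ remain.
4 containers × 40 m³ = 160 m³; used 127 m³; unused 33 m³.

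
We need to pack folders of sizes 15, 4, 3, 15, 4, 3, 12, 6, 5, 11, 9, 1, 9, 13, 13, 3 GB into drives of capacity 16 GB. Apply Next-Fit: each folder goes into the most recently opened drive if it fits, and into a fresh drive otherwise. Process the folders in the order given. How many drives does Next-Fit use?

11 drives

Put 15 GB in drive 1; 1 GB remain.
Put 4 GB in drive 2; 12 GB remain.
Put 3 GB in drive 2; 9 GB remain.
Put 15 GB in drive 3; 1 GB remain.
Put 4 GB in drive 4; 12 GB remain.
Put 3 GB in drive 4; 9 GB remain.
Put 12 GB in drive 5; 4 GB remain.
Put 6 GB in drive 6; 10 GB remain.
Put 5 GB in drive 6; 5 GB remain.
Put 11 GB in drive 7; 5 GB remain.
Put 9 GB in drive 8; 7 GB remain.
Put 1 GB in drive 8; 6 GB remain.
Put 9 GB in drive 9; 7 GB remain.
Put 13 GB in drive 10; 3 GB remain.
Put 13 GB in drive 11; 3 GB remain.
Put 3 GB in drive 11; 0 GB remain.
Final drives: [15] [4,3] [15] [4,3] [12] [6,5] [11] [9,1] [9] [13] [13,3].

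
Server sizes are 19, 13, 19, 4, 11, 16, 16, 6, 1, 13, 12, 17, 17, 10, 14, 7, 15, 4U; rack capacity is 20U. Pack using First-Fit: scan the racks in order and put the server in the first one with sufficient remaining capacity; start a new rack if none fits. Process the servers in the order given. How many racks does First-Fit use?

13

Put 19U in rack 1; 1U remain.
Put 13U in rack 2; 7U remain.
Put 19U in rack 3; 1U remain.
Put 4U in rack 2; 3U remain.
Put 11U in rack 4; 9U remain.
Put 16U in rack 5; 4U remain.
Put 16U in rack 6; 4U remain.
Put 6U in rack 4; 3U remain.
Put 1U in rack 1; 0U remain.
Put 13U in rack 7; 7U remain.
Put 12U in rack 8; 8U remain.
Put 17U in rack 9; 3U remain.
Put 17U in rack 10; 3U remain.
Put 10U in rack 11; 10U remain.
Put 14U in rack 12; 6U remain.
Put 7U in rack 7; 0U remain.
Put 15U in rack 13; 5U remain.
Put 4U in rack 5; 0U remain.
Final racks: [19,1] [13,4] [19] [11,6] [16,4] [16] [13,7] [12] [17] [17] [10] [14] [15].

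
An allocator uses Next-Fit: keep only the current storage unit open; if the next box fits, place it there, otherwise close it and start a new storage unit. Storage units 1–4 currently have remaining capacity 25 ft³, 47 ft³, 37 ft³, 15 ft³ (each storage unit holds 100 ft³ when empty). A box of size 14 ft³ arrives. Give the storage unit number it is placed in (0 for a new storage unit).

4

Next-Fit only looks at storage unit 4, which has 15 ft³ free.
14 ft³ fits there.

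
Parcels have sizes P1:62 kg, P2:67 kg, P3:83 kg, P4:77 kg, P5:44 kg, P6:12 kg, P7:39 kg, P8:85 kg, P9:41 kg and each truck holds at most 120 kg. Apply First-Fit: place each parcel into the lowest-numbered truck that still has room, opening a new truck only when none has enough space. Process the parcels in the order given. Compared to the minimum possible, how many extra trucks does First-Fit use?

0

First-Fit: [62,44,12] [67,39] [83] [77,41] [85] → 5 trucks.
Total size 510 kg; any packing needs at least ⌈510/120⌉ = 5 trucks.
So 5 is already optimal.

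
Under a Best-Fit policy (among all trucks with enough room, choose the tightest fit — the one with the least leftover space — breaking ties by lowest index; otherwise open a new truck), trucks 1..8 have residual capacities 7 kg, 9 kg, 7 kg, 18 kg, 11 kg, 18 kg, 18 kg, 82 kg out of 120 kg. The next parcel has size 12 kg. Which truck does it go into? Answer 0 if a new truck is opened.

4

Trucks with room: truck 4 (18 kg), truck 6 (18 kg), truck 7 (18 kg), truck 8 (82 kg).
Tightest fit is truck 4 with 18 kg free.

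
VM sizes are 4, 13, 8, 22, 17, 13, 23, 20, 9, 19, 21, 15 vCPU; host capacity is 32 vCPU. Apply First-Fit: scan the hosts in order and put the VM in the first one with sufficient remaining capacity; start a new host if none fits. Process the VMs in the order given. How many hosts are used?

8

host 1: place 4 vCPU, 28 vCPU left
host 1: place 13 vCPU, 15 vCPU left
host 1: place 8 vCPU, 7 vCPU left
host 2: place 22 vCPU, 10 vCPU left
host 3: place 17 vCPU, 15 vCPU left
host 3: place 13 vCPU, 2 vCPU left
host 4: place 23 vCPU, 9 vCPU left
host 5: place 20 vCPU, 12 vCPU left
host 2: place 9 vCPU, 1 vCPU left
host 6: place 19 vCPU, 13 vCPU left
host 7: place 21 vCPU, 11 vCPU left
host 8: place 15 vCPU, 17 vCPU left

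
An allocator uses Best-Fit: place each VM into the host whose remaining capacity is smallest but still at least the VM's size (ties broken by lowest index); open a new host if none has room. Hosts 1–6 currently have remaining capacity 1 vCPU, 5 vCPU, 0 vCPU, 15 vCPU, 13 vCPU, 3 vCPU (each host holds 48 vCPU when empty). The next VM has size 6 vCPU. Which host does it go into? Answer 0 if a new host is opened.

5

Hosts with room: host 4 (15 vCPU), host 5 (13 vCPU).
Tightest fit is host 5 with 13 vCPU free.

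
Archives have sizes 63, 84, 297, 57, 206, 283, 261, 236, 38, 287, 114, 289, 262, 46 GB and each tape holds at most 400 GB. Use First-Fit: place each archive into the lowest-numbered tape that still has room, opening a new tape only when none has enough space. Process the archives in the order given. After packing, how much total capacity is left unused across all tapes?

63 GB → tape 1 (remaining 337 GB)
84 GB → tape 1 (remaining 253 GB)
297 GB → tape 2 (remaining 103 GB)
57 GB → tape 1 (remaining 196 GB)
206 GB → tape 3 (remaining 194 GB)
283 GB → tape 4 (remaining 117 GB)
261 GB → tape 5 (remaining 139 GB)
236 GB → tape 6 (remaining 164 GB)
38 GB → tape 1 (remaining 158 GB)
287 GB → tape 7 (remaining 113 GB)
114 GB → tape 1 (remaining 44 GB)
289 GB → tape 8 (remaining 111 GB)
262 GB → tape 9 (remaining 138 GB)
46 GB → tape 2 (remaining 57 GB)
9 tapes × 400 GB = 3600 GB; used 2523 GB; unused 1077 GB.

1077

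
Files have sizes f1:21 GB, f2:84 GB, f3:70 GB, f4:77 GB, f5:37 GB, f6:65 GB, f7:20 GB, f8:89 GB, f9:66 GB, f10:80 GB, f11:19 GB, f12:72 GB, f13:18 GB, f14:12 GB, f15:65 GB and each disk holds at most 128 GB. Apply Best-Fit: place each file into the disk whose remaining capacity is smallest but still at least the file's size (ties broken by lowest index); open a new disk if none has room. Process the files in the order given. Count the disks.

9 disks

Put f1 (21 GB) in disk 1; 107 GB remain.
Put f2 (84 GB) in disk 1; 23 GB remain.
Put f3 (70 GB) in disk 2; 58 GB remain.
Put f4 (77 GB) in disk 3; 51 GB remain.
Put f5 (37 GB) in disk 3; 14 GB remain.
Put f6 (65 GB) in disk 4; 63 GB remain.
Put f7 (20 GB) in disk 1; 3 GB remain.
Put f8 (89 GB) in disk 5; 39 GB remain.
Put f9 (66 GB) in disk 6; 62 GB remain.
Put f10 (80 GB) in disk 7; 48 GB remain.
Put f11 (19 GB) in disk 5; 20 GB remain.
Put f12 (72 GB) in disk 8; 56 GB remain.
Put f13 (18 GB) in disk 5; 2 GB remain.
Put f14 (12 GB) in disk 3; 2 GB remain.
Put f15 (65 GB) in disk 9; 63 GB remain.
Final disks: [21,84,20] [70] [77,37,12] [65] [89,19,18] [66] [80] [72] [65].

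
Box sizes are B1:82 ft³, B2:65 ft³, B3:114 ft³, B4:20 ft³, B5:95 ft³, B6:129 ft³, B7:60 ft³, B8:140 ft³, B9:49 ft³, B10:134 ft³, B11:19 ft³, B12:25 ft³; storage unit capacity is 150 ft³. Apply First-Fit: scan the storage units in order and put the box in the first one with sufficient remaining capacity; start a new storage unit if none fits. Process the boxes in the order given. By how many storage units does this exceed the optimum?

First-Fit: [82,65] [114,20] [95,49] [129,19] [60,25] [140] [134] → 7 storage units.
Total size 932 ft³; any packing needs at least ⌈932/150⌉ = 7 storage units.
So 7 is already optimal.

0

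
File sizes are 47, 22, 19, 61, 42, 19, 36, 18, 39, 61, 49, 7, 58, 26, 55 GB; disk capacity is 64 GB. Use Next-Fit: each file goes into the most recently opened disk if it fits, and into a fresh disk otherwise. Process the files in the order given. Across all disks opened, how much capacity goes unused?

145

disk 1: place 47 GB, 17 GB left
disk 2: place 22 GB, 42 GB left
disk 2: place 19 GB, 23 GB left
disk 3: place 61 GB, 3 GB left
disk 4: place 42 GB, 22 GB left
disk 4: place 19 GB, 3 GB left
disk 5: place 36 GB, 28 GB left
disk 5: place 18 GB, 10 GB left
disk 6: place 39 GB, 25 GB left
disk 7: place 61 GB, 3 GB left
disk 8: place 49 GB, 15 GB left
disk 8: place 7 GB, 8 GB left
disk 9: place 58 GB, 6 GB left
disk 10: place 26 GB, 38 GB left
disk 11: place 55 GB, 9 GB left
11 disks × 64 GB = 704 GB; used 559 GB; unused 145 GB.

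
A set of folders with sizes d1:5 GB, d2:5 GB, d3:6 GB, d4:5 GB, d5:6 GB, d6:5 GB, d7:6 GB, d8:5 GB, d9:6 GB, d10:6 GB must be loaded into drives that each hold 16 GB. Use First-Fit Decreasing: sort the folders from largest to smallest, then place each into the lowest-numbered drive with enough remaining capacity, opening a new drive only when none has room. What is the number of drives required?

4

Sorted descending: 6, 6, 6, 6, 6, 5, 5, 5, 5, 5.
6 GB → drive 1 (remaining 10 GB)
6 GB → drive 1 (remaining 4 GB)
6 GB → drive 2 (remaining 10 GB)
6 GB → drive 2 (remaining 4 GB)
6 GB → drive 3 (remaining 10 GB)
5 GB → drive 3 (remaining 5 GB)
5 GB → drive 3 (remaining 0 GB)
5 GB → drive 4 (remaining 11 GB)
5 GB → drive 4 (remaining 6 GB)
5 GB → drive 4 (remaining 1 GB)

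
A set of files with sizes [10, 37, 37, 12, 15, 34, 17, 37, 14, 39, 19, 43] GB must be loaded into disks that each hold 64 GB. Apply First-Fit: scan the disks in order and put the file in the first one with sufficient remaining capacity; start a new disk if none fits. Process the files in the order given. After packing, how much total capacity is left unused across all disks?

10 GB → disk 1 (remaining 54 GB)
37 GB → disk 1 (remaining 17 GB)
37 GB → disk 2 (remaining 27 GB)
12 GB → disk 1 (remaining 5 GB)
15 GB → disk 2 (remaining 12 GB)
34 GB → disk 3 (remaining 30 GB)
17 GB → disk 3 (remaining 13 GB)
37 GB → disk 4 (remaining 27 GB)
14 GB → disk 4 (remaining 13 GB)
39 GB → disk 5 (remaining 25 GB)
19 GB → disk 5 (remaining 6 GB)
43 GB → disk 6 (remaining 21 GB)
6 disks × 64 GB = 384 GB; used 314 GB; unused 70 GB.

70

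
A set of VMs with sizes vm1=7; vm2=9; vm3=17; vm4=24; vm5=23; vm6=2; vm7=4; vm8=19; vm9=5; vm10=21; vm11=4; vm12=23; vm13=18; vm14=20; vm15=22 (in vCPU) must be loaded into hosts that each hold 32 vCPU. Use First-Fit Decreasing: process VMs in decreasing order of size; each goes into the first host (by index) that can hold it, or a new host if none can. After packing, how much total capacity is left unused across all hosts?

70

Sorted descending: 24, 23, 23, 22, 21, 20, 19, 18, 17, 9, 7, 5, 4, 4, 2.
host 1: place 24 vCPU, 8 vCPU left
host 2: place 23 vCPU, 9 vCPU left
host 3: place 23 vCPU, 9 vCPU left
host 4: place 22 vCPU, 10 vCPU left
host 5: place 21 vCPU, 11 vCPU left
host 6: place 20 vCPU, 12 vCPU left
host 7: place 19 vCPU, 13 vCPU left
host 8: place 18 vCPU, 14 vCPU left
host 9: place 17 vCPU, 15 vCPU left
host 2: place 9 vCPU, 0 vCPU left
host 1: place 7 vCPU, 1 vCPU left
host 3: place 5 vCPU, 4 vCPU left
host 3: place 4 vCPU, 0 vCPU left
host 4: place 4 vCPU, 6 vCPU left
host 4: place 2 vCPU, 4 vCPU left
9 hosts × 32 vCPU = 288 vCPU; used 218 vCPU; unused 70 vCPU.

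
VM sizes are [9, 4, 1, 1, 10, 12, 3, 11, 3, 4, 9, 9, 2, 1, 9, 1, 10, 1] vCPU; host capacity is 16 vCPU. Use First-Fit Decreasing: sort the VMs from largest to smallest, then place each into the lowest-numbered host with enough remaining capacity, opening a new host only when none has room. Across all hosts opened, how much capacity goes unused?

28

Sorted descending: 12, 11, 10, 10, 9, 9, 9, 9, 4, 4, 3, 3, 2, 1, 1, 1, 1, 1.
12 vCPU → host 1 (remaining 4 vCPU)
11 vCPU → host 2 (remaining 5 vCPU)
10 vCPU → host 3 (remaining 6 vCPU)
10 vCPU → host 4 (remaining 6 vCPU)
9 vCPU → host 5 (remaining 7 vCPU)
9 vCPU → host 6 (remaining 7 vCPU)
9 vCPU → host 7 (remaining 7 vCPU)
9 vCPU → host 8 (remaining 7 vCPU)
4 vCPU → host 1 (remaining 0 vCPU)
4 vCPU → host 2 (remaining 1 vCPU)
3 vCPU → host 3 (remaining 3 vCPU)
3 vCPU → host 3 (remaining 0 vCPU)
2 vCPU → host 4 (remaining 4 vCPU)
1 vCPU → host 2 (remaining 0 vCPU)
1 vCPU → host 4 (remaining 3 vCPU)
1 vCPU → host 4 (remaining 2 vCPU)
1 vCPU → host 4 (remaining 1 vCPU)
1 vCPU → host 4 (remaining 0 vCPU)
8 hosts × 16 vCPU = 128 vCPU; used 100 vCPU; unused 28 vCPU.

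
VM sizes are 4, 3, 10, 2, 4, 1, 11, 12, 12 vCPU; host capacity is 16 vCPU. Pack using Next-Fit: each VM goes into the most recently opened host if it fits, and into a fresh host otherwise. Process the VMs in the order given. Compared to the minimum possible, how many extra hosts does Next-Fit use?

1

Next-Fit: [4,3] [10,2,4] [1,11] [12] [12] → 5 hosts.
Total size 59 vCPU; any packing needs at least ⌈59/16⌉ = 4 hosts.
An optimal packing achieves that bound: [12,4] [12,4] [11,3,2] [10,1] → 4 hosts.
Excess: 5 − 4 = 1.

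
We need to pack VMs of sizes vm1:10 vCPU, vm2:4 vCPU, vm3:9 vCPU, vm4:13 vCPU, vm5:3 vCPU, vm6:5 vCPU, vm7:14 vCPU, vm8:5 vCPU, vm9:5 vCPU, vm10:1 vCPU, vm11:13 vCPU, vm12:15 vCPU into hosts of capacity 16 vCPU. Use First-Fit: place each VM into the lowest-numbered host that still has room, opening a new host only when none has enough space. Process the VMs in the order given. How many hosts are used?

vm1 (10 vCPU) → host 1 (remaining 6 vCPU)
vm2 (4 vCPU) → host 1 (remaining 2 vCPU)
vm3 (9 vCPU) → host 2 (remaining 7 vCPU)
vm4 (13 vCPU) → host 3 (remaining 3 vCPU)
vm5 (3 vCPU) → host 2 (remaining 4 vCPU)
vm6 (5 vCPU) → host 4 (remaining 11 vCPU)
vm7 (14 vCPU) → host 5 (remaining 2 vCPU)
vm8 (5 vCPU) → host 4 (remaining 6 vCPU)
vm9 (5 vCPU) → host 4 (remaining 1 vCPU)
vm10 (1 vCPU) → host 1 (remaining 1 vCPU)
vm11 (13 vCPU) → host 6 (remaining 3 vCPU)
vm12 (15 vCPU) → host 7 (remaining 1 vCPU)

7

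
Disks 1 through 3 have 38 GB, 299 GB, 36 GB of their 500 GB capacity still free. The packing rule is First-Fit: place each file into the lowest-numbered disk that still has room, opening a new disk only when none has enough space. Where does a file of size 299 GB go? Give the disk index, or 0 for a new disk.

Disks with room: disk 2 (299 GB).
The first with room is disk 2.

2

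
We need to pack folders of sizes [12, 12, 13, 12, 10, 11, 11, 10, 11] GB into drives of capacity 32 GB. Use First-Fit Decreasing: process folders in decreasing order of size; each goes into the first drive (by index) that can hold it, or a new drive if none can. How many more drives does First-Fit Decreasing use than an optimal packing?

First-Fit Decreasing: [13,12] [12,12] [11,11,10] [11,10] → 4 drives.
Total size 102 GB; any packing needs at least ⌈102/32⌉ = 4 drives.
So 4 is already optimal.

0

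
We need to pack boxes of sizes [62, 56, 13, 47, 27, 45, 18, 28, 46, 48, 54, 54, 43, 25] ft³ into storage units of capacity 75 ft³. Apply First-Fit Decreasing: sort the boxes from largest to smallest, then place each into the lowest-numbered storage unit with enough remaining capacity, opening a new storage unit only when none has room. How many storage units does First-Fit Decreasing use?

9

Sorted descending: 62, 56, 54, 54, 48, 47, 46, 45, 43, 28, 27, 25, 18, 13.
Put 62 ft³ in storage unit 1; 13 ft³ remain.
Put 56 ft³ in storage unit 2; 19 ft³ remain.
Put 54 ft³ in storage unit 3; 21 ft³ remain.
Put 54 ft³ in storage unit 4; 21 ft³ remain.
Put 48 ft³ in storage unit 5; 27 ft³ remain.
Put 47 ft³ in storage unit 6; 28 ft³ remain.
Put 46 ft³ in storage unit 7; 29 ft³ remain.
Put 45 ft³ in storage unit 8; 30 ft³ remain.
Put 43 ft³ in storage unit 9; 32 ft³ remain.
Put 28 ft³ in storage unit 6; 0 ft³ remain.
Put 27 ft³ in storage unit 5; 0 ft³ remain.
Put 25 ft³ in storage unit 7; 4 ft³ remain.
Put 18 ft³ in storage unit 2; 1 ft³ remain.
Put 13 ft³ in storage unit 1; 0 ft³ remain.
Final storage units: [62,13] [56,18] [54] [54] [48,27] [47,28] [46,25] [45] [43].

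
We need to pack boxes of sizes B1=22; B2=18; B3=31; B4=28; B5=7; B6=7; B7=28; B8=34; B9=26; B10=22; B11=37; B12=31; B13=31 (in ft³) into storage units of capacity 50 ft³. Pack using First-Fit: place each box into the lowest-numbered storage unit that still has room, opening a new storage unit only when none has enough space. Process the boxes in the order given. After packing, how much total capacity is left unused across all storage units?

128

Put B1 (22 ft³) in storage unit 1; 28 ft³ remain.
Put B2 (18 ft³) in storage unit 1; 10 ft³ remain.
Put B3 (31 ft³) in storage unit 2; 19 ft³ remain.
Put B4 (28 ft³) in storage unit 3; 22 ft³ remain.
Put B5 (7 ft³) in storage unit 1; 3 ft³ remain.
Put B6 (7 ft³) in storage unit 2; 12 ft³ remain.
Put B7 (28 ft³) in storage unit 4; 22 ft³ remain.
Put B8 (34 ft³) in storage unit 5; 16 ft³ remain.
Put B9 (26 ft³) in storage unit 6; 24 ft³ remain.
Put B10 (22 ft³) in storage unit 3; 0 ft³ remain.
Put B11 (37 ft³) in storage unit 7; 13 ft³ remain.
Put B12 (31 ft³) in storage unit 8; 19 ft³ remain.
Put B13 (31 ft³) in storage unit 9; 19 ft³ remain.
9 storage units × 50 ft³ = 450 ft³; used 322 ft³; unused 128 ft³.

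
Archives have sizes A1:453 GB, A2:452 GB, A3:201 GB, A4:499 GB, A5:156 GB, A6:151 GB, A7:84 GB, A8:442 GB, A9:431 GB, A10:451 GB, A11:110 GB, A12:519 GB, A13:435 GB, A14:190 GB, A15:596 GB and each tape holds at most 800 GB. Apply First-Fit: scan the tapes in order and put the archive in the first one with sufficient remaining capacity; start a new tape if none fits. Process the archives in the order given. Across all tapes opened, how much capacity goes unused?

2030

tape 1: place A1 (453 GB), 347 GB left
tape 2: place A2 (452 GB), 348 GB left
tape 1: place A3 (201 GB), 146 GB left
tape 3: place A4 (499 GB), 301 GB left
tape 2: place A5 (156 GB), 192 GB left
tape 2: place A6 (151 GB), 41 GB left
tape 1: place A7 (84 GB), 62 GB left
tape 4: place A8 (442 GB), 358 GB left
tape 5: place A9 (431 GB), 369 GB left
tape 6: place A10 (451 GB), 349 GB left
tape 3: place A11 (110 GB), 191 GB left
tape 7: place A12 (519 GB), 281 GB left
tape 8: place A13 (435 GB), 365 GB left
tape 3: place A14 (190 GB), 1 GB left
tape 9: place A15 (596 GB), 204 GB left
9 tapes × 800 GB = 7200 GB; used 5170 GB; unused 2030 GB.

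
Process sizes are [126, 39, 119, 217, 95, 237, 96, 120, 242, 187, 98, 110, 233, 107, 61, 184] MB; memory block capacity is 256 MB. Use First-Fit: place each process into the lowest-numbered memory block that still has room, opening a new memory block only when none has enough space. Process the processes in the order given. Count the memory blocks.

126 MB → memory block 1 (remaining 130 MB)
39 MB → memory block 1 (remaining 91 MB)
119 MB → memory block 2 (remaining 137 MB)
217 MB → memory block 3 (remaining 39 MB)
95 MB → memory block 2 (remaining 42 MB)
237 MB → memory block 4 (remaining 19 MB)
96 MB → memory block 5 (remaining 160 MB)
120 MB → memory block 5 (remaining 40 MB)
242 MB → memory block 6 (remaining 14 MB)
187 MB → memory block 7 (remaining 69 MB)
98 MB → memory block 8 (remaining 158 MB)
110 MB → memory block 8 (remaining 48 MB)
233 MB → memory block 9 (remaining 23 MB)
107 MB → memory block 10 (remaining 149 MB)
61 MB → memory block 1 (remaining 30 MB)
184 MB → memory block 11 (remaining 72 MB)

11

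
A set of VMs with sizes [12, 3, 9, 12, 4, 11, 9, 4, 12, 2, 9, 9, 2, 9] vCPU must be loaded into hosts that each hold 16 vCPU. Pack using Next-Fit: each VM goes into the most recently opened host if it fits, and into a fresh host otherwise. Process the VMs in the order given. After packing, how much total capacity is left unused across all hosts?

host 1: place 12 vCPU, 4 vCPU left
host 1: place 3 vCPU, 1 vCPU left
host 2: place 9 vCPU, 7 vCPU left
host 3: place 12 vCPU, 4 vCPU left
host 3: place 4 vCPU, 0 vCPU left
host 4: place 11 vCPU, 5 vCPU left
host 5: place 9 vCPU, 7 vCPU left
host 5: place 4 vCPU, 3 vCPU left
host 6: place 12 vCPU, 4 vCPU left
host 6: place 2 vCPU, 2 vCPU left
host 7: place 9 vCPU, 7 vCPU left
host 8: place 9 vCPU, 7 vCPU left
host 8: place 2 vCPU, 5 vCPU left
host 9: place 9 vCPU, 7 vCPU left
9 hosts × 16 vCPU = 144 vCPU; used 107 vCPU; unused 37 vCPU.

37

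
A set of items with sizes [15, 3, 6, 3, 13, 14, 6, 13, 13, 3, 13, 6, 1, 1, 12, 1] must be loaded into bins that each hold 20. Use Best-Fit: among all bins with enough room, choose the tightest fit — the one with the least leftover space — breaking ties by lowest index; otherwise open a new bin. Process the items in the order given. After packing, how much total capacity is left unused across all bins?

15 → bin 1 (remaining 5)
3 → bin 1 (remaining 2)
6 → bin 2 (remaining 14)
3 → bin 2 (remaining 11)
13 → bin 3 (remaining 7)
14 → bin 4 (remaining 6)
6 → bin 4 (remaining 0)
13 → bin 5 (remaining 7)
13 → bin 6 (remaining 7)
3 → bin 3 (remaining 4)
13 → bin 7 (remaining 7)
6 → bin 5 (remaining 1)
1 → bin 5 (remaining 0)
1 → bin 1 (remaining 1)
12 → bin 8 (remaining 8)
1 → bin 1 (remaining 0)
8 bins × 20 = 160; used 123; unused 37.

37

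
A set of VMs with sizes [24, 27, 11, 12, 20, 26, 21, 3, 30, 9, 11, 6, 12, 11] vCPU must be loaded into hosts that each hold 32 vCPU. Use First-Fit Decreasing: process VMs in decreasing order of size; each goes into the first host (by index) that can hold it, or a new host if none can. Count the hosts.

8 hosts

Sorted descending: 30, 27, 26, 24, 21, 20, 12, 12, 11, 11, 11, 9, 6, 3.
30 vCPU → host 1 (remaining 2 vCPU)
27 vCPU → host 2 (remaining 5 vCPU)
26 vCPU → host 3 (remaining 6 vCPU)
24 vCPU → host 4 (remaining 8 vCPU)
21 vCPU → host 5 (remaining 11 vCPU)
20 vCPU → host 6 (remaining 12 vCPU)
12 vCPU → host 6 (remaining 0 vCPU)
12 vCPU → host 7 (remaining 20 vCPU)
11 vCPU → host 5 (remaining 0 vCPU)
11 vCPU → host 7 (remaining 9 vCPU)
11 vCPU → host 8 (remaining 21 vCPU)
9 vCPU → host 7 (remaining 0 vCPU)
6 vCPU → host 3 (remaining 0 vCPU)
3 vCPU → host 2 (remaining 2 vCPU)
Final hosts: [30] [27,3] [26,6] [24] [21,11] [20,12] [12,11,9] [11].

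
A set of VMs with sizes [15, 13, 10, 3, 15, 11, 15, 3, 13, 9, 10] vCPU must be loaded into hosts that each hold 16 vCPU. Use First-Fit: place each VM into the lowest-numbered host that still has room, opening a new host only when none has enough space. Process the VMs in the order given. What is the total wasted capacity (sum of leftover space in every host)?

15 vCPU → host 1 (remaining 1 vCPU)
13 vCPU → host 2 (remaining 3 vCPU)
10 vCPU → host 3 (remaining 6 vCPU)
3 vCPU → host 2 (remaining 0 vCPU)
15 vCPU → host 4 (remaining 1 vCPU)
11 vCPU → host 5 (remaining 5 vCPU)
15 vCPU → host 6 (remaining 1 vCPU)
3 vCPU → host 3 (remaining 3 vCPU)
13 vCPU → host 7 (remaining 3 vCPU)
9 vCPU → host 8 (remaining 7 vCPU)
10 vCPU → host 9 (remaining 6 vCPU)
9 hosts × 16 vCPU = 144 vCPU; used 117 vCPU; unused 27 vCPU.

27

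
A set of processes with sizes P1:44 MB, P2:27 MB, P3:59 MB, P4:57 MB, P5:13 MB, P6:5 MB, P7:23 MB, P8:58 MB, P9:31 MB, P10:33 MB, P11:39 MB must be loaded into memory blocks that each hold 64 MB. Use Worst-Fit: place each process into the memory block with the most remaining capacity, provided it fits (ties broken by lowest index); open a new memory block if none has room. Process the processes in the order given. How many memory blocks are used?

Put P1 (44 MB) in memory block 1; 20 MB remain.
Put P2 (27 MB) in memory block 2; 37 MB remain.
Put P3 (59 MB) in memory block 3; 5 MB remain.
Put P4 (57 MB) in memory block 4; 7 MB remain.
Put P5 (13 MB) in memory block 2; 24 MB remain.
Put P6 (5 MB) in memory block 2; 19 MB remain.
Put P7 (23 MB) in memory block 5; 41 MB remain.
Put P8 (58 MB) in memory block 6; 6 MB remain.
Put P9 (31 MB) in memory block 5; 10 MB remain.
Put P10 (33 MB) in memory block 7; 31 MB remain.
Put P11 (39 MB) in memory block 8; 25 MB remain.

8 memory blocks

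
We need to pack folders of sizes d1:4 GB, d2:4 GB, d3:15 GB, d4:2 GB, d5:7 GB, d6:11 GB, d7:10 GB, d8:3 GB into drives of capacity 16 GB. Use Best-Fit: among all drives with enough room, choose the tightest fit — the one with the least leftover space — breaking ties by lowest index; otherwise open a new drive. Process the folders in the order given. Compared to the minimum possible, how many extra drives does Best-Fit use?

Best-Fit: [4,4,2] [15] [7] [11,3] [10] → 5 drives.
Total size 56 GB; any packing needs at least ⌈56/16⌉ = 4 drives.
An optimal packing achieves that bound: [15] [11,4] [10,4,2] [7,3] → 4 drives.
Excess: 5 − 4 = 1.

1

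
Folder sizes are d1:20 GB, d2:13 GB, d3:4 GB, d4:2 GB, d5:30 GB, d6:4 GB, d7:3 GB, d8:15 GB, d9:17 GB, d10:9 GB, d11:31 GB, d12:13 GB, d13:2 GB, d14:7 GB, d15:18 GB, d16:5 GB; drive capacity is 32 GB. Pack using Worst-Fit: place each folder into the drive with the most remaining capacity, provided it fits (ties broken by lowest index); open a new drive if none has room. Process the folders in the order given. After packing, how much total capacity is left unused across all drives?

31

drive 1: place d1 (20 GB), 12 GB left
drive 2: place d2 (13 GB), 19 GB left
drive 2: place d3 (4 GB), 15 GB left
drive 2: place d4 (2 GB), 13 GB left
drive 3: place d5 (30 GB), 2 GB left
drive 2: place d6 (4 GB), 9 GB left
drive 1: place d7 (3 GB), 9 GB left
drive 4: place d8 (15 GB), 17 GB left
drive 4: place d9 (17 GB), 0 GB left
drive 1: place d10 (9 GB), 0 GB left
drive 5: place d11 (31 GB), 1 GB left
drive 6: place d12 (13 GB), 19 GB left
drive 6: place d13 (2 GB), 17 GB left
drive 6: place d14 (7 GB), 10 GB left
drive 7: place d15 (18 GB), 14 GB left
drive 7: place d16 (5 GB), 9 GB left
7 drives × 32 GB = 224 GB; used 193 GB; unused 31 GB.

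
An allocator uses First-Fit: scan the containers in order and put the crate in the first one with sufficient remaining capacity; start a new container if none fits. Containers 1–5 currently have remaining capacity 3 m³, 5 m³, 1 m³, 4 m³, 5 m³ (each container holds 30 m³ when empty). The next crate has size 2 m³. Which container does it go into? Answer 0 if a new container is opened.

1

Containers with room: container 1 (3 m³), container 2 (5 m³), container 4 (4 m³), container 5 (5 m³).
The first with room is container 1.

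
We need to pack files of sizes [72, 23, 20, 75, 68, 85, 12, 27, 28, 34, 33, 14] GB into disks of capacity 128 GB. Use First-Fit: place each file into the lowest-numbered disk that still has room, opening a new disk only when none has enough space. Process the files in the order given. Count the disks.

disk 1: place 72 GB, 56 GB left
disk 1: place 23 GB, 33 GB left
disk 1: place 20 GB, 13 GB left
disk 2: place 75 GB, 53 GB left
disk 3: place 68 GB, 60 GB left
disk 4: place 85 GB, 43 GB left
disk 1: place 12 GB, 1 GB left
disk 2: place 27 GB, 26 GB left
disk 3: place 28 GB, 32 GB left
disk 4: place 34 GB, 9 GB left
disk 5: place 33 GB, 95 GB left
disk 2: place 14 GB, 12 GB left

5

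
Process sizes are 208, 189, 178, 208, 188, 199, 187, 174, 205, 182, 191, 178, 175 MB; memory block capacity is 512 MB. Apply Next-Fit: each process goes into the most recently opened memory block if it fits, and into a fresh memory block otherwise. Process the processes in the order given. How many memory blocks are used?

7

memory block 1: place 208 MB, 304 MB left
memory block 1: place 189 MB, 115 MB left
memory block 2: place 178 MB, 334 MB left
memory block 2: place 208 MB, 126 MB left
memory block 3: place 188 MB, 324 MB left
memory block 3: place 199 MB, 125 MB left
memory block 4: place 187 MB, 325 MB left
memory block 4: place 174 MB, 151 MB left
memory block 5: place 205 MB, 307 MB left
memory block 5: place 182 MB, 125 MB left
memory block 6: place 191 MB, 321 MB left
memory block 6: place 178 MB, 143 MB left
memory block 7: place 175 MB, 337 MB left
Final memory blocks: [208,189] [178,208] [188,199] [187,174] [205,182] [191,178] [175].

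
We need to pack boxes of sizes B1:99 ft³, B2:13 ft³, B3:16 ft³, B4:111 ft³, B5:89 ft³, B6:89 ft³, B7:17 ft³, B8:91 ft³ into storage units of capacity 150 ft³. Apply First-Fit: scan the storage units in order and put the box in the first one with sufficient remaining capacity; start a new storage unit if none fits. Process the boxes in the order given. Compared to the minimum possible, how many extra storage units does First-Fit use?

0

First-Fit: [99,13,16,17] [111] [89] [89] [91] → 5 storage units.
5 boxes exceed 75 ft³ (half the capacity), and no two of those can share a storage unit, so at least 5 storage units are needed.
So 5 is already optimal.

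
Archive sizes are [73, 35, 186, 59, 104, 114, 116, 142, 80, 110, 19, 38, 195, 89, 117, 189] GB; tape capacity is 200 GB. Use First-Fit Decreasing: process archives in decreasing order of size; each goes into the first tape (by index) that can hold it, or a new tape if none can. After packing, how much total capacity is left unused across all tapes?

134

Sorted descending: 195, 189, 186, 142, 117, 116, 114, 110, 104, 89, 80, 73, 59, 38, 35, 19.
195 GB → tape 1 (remaining 5 GB)
189 GB → tape 2 (remaining 11 GB)
186 GB → tape 3 (remaining 14 GB)
142 GB → tape 4 (remaining 58 GB)
117 GB → tape 5 (remaining 83 GB)
116 GB → tape 6 (remaining 84 GB)
114 GB → tape 7 (remaining 86 GB)
110 GB → tape 8 (remaining 90 GB)
104 GB → tape 9 (remaining 96 GB)
89 GB → tape 8 (remaining 1 GB)
80 GB → tape 5 (remaining 3 GB)
73 GB → tape 6 (remaining 11 GB)
59 GB → tape 7 (remaining 27 GB)
38 GB → tape 4 (remaining 20 GB)
35 GB → tape 9 (remaining 61 GB)
19 GB → tape 4 (remaining 1 GB)
9 tapes × 200 GB = 1800 GB; used 1666 GB; unused 134 GB.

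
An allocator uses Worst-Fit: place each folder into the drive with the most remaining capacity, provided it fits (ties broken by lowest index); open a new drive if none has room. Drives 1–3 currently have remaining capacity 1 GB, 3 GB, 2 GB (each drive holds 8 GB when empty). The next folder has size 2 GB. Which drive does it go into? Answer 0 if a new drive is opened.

Drives with room: drive 2 (3 GB), drive 3 (2 GB).
Most room is drive 2 with 3 GB free.

2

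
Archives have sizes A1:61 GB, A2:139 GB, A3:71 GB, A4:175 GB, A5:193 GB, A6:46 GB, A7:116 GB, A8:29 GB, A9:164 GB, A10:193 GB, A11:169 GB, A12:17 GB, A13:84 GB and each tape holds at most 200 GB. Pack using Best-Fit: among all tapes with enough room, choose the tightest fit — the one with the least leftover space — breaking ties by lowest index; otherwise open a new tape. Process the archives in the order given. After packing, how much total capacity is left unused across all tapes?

143

A1 (61 GB) → tape 1 (remaining 139 GB)
A2 (139 GB) → tape 1 (remaining 0 GB)
A3 (71 GB) → tape 2 (remaining 129 GB)
A4 (175 GB) → tape 3 (remaining 25 GB)
A5 (193 GB) → tape 4 (remaining 7 GB)
A6 (46 GB) → tape 2 (remaining 83 GB)
A7 (116 GB) → tape 5 (remaining 84 GB)
A8 (29 GB) → tape 2 (remaining 54 GB)
A9 (164 GB) → tape 6 (remaining 36 GB)
A10 (193 GB) → tape 7 (remaining 7 GB)
A11 (169 GB) → tape 8 (remaining 31 GB)
A12 (17 GB) → tape 3 (remaining 8 GB)
A13 (84 GB) → tape 5 (remaining 0 GB)
8 tapes × 200 GB = 1600 GB; used 1457 GB; unused 143 GB.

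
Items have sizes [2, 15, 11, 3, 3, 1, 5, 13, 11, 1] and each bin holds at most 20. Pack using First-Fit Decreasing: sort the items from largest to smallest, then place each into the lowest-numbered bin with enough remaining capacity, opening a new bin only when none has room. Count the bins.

Sorted descending: 15, 13, 11, 11, 5, 3, 3, 2, 1, 1.
bin 1: place 15, 5 left
bin 2: place 13, 7 left
bin 3: place 11, 9 left
bin 4: place 11, 9 left
bin 1: place 5, 0 left
bin 2: place 3, 4 left
bin 2: place 3, 1 left
bin 3: place 2, 7 left
bin 2: place 1, 0 left
bin 3: place 1, 6 left

4 bins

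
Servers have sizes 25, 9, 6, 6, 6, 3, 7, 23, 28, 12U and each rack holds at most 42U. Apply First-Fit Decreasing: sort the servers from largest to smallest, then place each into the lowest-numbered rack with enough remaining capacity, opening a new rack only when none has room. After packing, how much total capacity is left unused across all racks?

43

Sorted descending: 28, 25, 23, 12, 9, 7, 6, 6, 6, 3.
28U → rack 1 (remaining 14U)
25U → rack 2 (remaining 17U)
23U → rack 3 (remaining 19U)
12U → rack 1 (remaining 2U)
9U → rack 2 (remaining 8U)
7U → rack 2 (remaining 1U)
6U → rack 3 (remaining 13U)
6U → rack 3 (remaining 7U)
6U → rack 3 (remaining 1U)
3U → rack 4 (remaining 39U)
4 racks × 42U = 168U; used 125U; unused 43U.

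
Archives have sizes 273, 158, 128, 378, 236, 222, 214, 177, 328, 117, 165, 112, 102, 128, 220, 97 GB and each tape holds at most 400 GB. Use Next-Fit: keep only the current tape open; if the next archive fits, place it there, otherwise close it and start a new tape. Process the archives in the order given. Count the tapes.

tape 1: place 273 GB, 127 GB left
tape 2: place 158 GB, 242 GB left
tape 2: place 128 GB, 114 GB left
tape 3: place 378 GB, 22 GB left
tape 4: place 236 GB, 164 GB left
tape 5: place 222 GB, 178 GB left
tape 6: place 214 GB, 186 GB left
tape 6: place 177 GB, 9 GB left
tape 7: place 328 GB, 72 GB left
tape 8: place 117 GB, 283 GB left
tape 8: place 165 GB, 118 GB left
tape 8: place 112 GB, 6 GB left
tape 9: place 102 GB, 298 GB left
tape 9: place 128 GB, 170 GB left
tape 10: place 220 GB, 180 GB left
tape 10: place 97 GB, 83 GB left
Final tapes: [273] [158,128] [378] [236] [222] [214,177] [328] [117,165,112] [102,128] [220,97].

10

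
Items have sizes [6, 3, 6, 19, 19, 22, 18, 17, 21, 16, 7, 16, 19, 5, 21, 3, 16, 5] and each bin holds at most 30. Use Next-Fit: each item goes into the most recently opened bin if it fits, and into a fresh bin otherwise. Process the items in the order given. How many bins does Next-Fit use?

bin 1: place 6, 24 left
bin 1: place 3, 21 left
bin 1: place 6, 15 left
bin 2: place 19, 11 left
bin 3: place 19, 11 left
bin 4: place 22, 8 left
bin 5: place 18, 12 left
bin 6: place 17, 13 left
bin 7: place 21, 9 left
bin 8: place 16, 14 left
bin 8: place 7, 7 left
bin 9: place 16, 14 left
bin 10: place 19, 11 left
bin 10: place 5, 6 left
bin 11: place 21, 9 left
bin 11: place 3, 6 left
bin 12: place 16, 14 left
bin 12: place 5, 9 left
Final bins: [6,3,6] [19] [19] [22] [18] [17] [21] [16,7] [16] [19,5] [21,3] [16,5].

12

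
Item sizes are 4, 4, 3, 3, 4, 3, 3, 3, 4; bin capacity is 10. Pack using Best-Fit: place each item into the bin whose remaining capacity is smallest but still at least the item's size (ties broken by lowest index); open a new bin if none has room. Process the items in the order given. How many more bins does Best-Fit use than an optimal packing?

Best-Fit: [4,4] [3,3,4] [3,3,3] [4] → 4 bins.
Total size 31; any packing needs at least ⌈31/10⌉ = 4 bins.
So 4 is already optimal.

0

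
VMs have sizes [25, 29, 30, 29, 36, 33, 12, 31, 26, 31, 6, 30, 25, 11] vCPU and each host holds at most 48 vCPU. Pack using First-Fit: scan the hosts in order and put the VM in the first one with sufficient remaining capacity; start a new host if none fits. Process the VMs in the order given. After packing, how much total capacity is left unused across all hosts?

174

25 vCPU → host 1 (remaining 23 vCPU)
29 vCPU → host 2 (remaining 19 vCPU)
30 vCPU → host 3 (remaining 18 vCPU)
29 vCPU → host 4 (remaining 19 vCPU)
36 vCPU → host 5 (remaining 12 vCPU)
33 vCPU → host 6 (remaining 15 vCPU)
12 vCPU → host 1 (remaining 11 vCPU)
31 vCPU → host 7 (remaining 17 vCPU)
26 vCPU → host 8 (remaining 22 vCPU)
31 vCPU → host 9 (remaining 17 vCPU)
6 vCPU → host 1 (remaining 5 vCPU)
30 vCPU → host 10 (remaining 18 vCPU)
25 vCPU → host 11 (remaining 23 vCPU)
11 vCPU → host 2 (remaining 8 vCPU)
11 hosts × 48 vCPU = 528 vCPU; used 354 vCPU; unused 174 vCPU.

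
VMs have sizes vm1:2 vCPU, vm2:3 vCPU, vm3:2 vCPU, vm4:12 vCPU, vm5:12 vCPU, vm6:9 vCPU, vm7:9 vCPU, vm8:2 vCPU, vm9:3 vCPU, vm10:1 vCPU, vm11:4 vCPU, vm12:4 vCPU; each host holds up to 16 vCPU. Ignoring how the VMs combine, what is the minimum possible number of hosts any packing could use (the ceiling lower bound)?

4

Total size = 2 + 3 + 2 + 12 + 12 + 9 + 9 + 2 + 3 + 1 + 4 + 4 = 63 vCPU.
⌈63 / 16⌉ = 4.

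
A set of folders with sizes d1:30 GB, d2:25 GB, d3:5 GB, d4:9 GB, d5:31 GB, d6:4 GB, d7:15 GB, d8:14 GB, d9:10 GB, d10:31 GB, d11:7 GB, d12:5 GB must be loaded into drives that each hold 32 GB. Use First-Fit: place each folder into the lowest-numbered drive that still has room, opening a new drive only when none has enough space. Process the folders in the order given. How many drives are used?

7 drives

d1 (30 GB) → drive 1 (remaining 2 GB)
d2 (25 GB) → drive 2 (remaining 7 GB)
d3 (5 GB) → drive 2 (remaining 2 GB)
d4 (9 GB) → drive 3 (remaining 23 GB)
d5 (31 GB) → drive 4 (remaining 1 GB)
d6 (4 GB) → drive 3 (remaining 19 GB)
d7 (15 GB) → drive 3 (remaining 4 GB)
d8 (14 GB) → drive 5 (remaining 18 GB)
d9 (10 GB) → drive 5 (remaining 8 GB)
d10 (31 GB) → drive 6 (remaining 1 GB)
d11 (7 GB) → drive 5 (remaining 1 GB)
d12 (5 GB) → drive 7 (remaining 27 GB)
Final drives: [30] [25,5] [9,4,15] [31] [14,10,7] [31] [5].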